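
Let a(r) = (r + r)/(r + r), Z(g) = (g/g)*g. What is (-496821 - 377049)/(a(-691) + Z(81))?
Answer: -436935/41 ≈ -10657.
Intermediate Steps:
Z(g) = g (Z(g) = 1*g = g)
a(r) = 1 (a(r) = (2*r)/((2*r)) = (2*r)*(1/(2*r)) = 1)
(-496821 - 377049)/(a(-691) + Z(81)) = (-496821 - 377049)/(1 + 81) = -873870/82 = -873870*1/82 = -436935/41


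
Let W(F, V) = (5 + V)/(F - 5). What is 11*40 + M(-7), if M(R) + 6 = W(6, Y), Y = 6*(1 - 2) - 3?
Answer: 430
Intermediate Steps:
Y = -9 (Y = 6*(-1) - 3 = -6 - 3 = -9)
W(F, V) = (5 + V)/(-5 + F)
M(R) = -10 (M(R) = -6 + (5 - 9)/(-5 + 6) = -6 - 4/1 = -6 + 1*(-4) = -6 - 4 = -10)
11*40 + M(-7) = 11*40 - 10 = 440 - 10 = 430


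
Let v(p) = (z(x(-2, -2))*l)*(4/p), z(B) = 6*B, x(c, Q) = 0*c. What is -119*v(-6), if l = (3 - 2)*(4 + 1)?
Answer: 0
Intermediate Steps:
x(c, Q) = 0
l = 5 (l = 1*5 = 5)
v(p) = 0 (v(p) = ((6*0)*5)*(4/p) = (0*5)*(4/p) = 0*(4/p) = 0)
-119*v(-6) = -119*0 = 0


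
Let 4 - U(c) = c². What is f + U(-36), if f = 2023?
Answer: 731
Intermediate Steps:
U(c) = 4 - c²
f + U(-36) = 2023 + (4 - 1*(-36)²) = 2023 + (4 - 1*1296) = 2023 + (4 - 1296) = 2023 - 1292 = 731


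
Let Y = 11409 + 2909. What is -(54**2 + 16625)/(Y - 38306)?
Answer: 19541/23988 ≈ 0.81462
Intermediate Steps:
Y = 14318
-(54**2 + 16625)/(Y - 38306) = -(54**2 + 16625)/(14318 - 38306) = -(2916 + 16625)/(-23988) = -19541*(-1)/23988 = -1*(-19541/23988) = 19541/23988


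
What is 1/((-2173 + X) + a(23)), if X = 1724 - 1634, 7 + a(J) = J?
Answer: -1/2067 ≈ -0.00048379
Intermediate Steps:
a(J) = -7 + J
X = 90
1/((-2173 + X) + a(23)) = 1/((-2173 + 90) + (-7 + 23)) = 1/(-2083 + 16) = 1/(-2067) = -1/2067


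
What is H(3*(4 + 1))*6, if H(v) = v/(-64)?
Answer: -45/32 ≈ -1.4063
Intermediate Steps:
H(v) = -v/64 (H(v) = v*(-1/64) = -v/64)
H(3*(4 + 1))*6 = -3*(4 + 1)/64*6 = -3*5/64*6 = -1/64*15*6 = -15/64*6 = -45/32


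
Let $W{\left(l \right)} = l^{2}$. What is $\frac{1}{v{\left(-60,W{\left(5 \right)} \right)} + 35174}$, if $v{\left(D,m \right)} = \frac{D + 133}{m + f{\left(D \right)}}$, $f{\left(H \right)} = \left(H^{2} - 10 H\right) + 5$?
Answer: $\frac{4230}{148786093} \approx 2.843 \cdot 10^{-5}$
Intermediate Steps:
$f{\left(H \right)} = 5 + H^{2} - 10 H$
$v{\left(D,m \right)} = \frac{133 + D}{5 + m + D^{2} - 10 D}$ ($v{\left(D,m \right)} = \frac{D + 133}{m + \left(5 + D^{2} - 10 D\right)} = \frac{133 + D}{5 + m + D^{2} - 10 D}$)
$\frac{1}{v{\left(-60,W{\left(5 \right)} \right)} + 35174} = \frac{1}{\frac{133 - 60}{5 + 5^{2} + \left(-60\right)^{2} - -600} + 35174} = \frac{1}{\frac{1}{5 + 25 + 3600 + 600} \cdot 73 + 35174} = \frac{1}{\frac{1}{4230} \cdot 73 + 35174} = \frac{1}{\frac{73}{4230} + 35174} = \frac{1}{\frac{148786093}{4230}} = \frac{4230}{148786093}$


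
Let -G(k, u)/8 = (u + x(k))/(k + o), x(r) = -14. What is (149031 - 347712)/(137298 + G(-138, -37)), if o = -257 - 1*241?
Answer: -10530093/7276760 ≈ -1.4471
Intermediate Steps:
o = -498 (o = -257 - 241 = -498)
G(k, u) = -8*(-14 + u)/(-498 + k) (G(k, u) = -8*(u - 14)/(k - 498) = -8*(-14 + u)/(-498 + k))
(149031 - 347712)/(137298 + G(-138, -37)) = (149031 - 347712)/(137298 + 8*(14 - 1*(-37))/(-498 - 138)) = -198681/(137298 + 8*(14 + 37)/(-636)) = -198681/(137298 + 8*(-1/636)*51) = -198681/(137298 - 34/53) = -198681/7276760/53 = -198681*53/7276760 = -10530093/7276760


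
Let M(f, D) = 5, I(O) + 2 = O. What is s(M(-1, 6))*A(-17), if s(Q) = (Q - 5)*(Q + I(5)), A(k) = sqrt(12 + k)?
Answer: 0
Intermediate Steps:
I(O) = -2 + O
s(Q) = (-5 + Q)*(3 + Q) (s(Q) = (Q - 5)*(Q + (-2 + 5)) = (-5 + Q)*(Q + 3) = (-5 + Q)*(3 + Q))
s(M(-1, 6))*A(-17) = (-15 + 5**2 - 2*5)*sqrt(12 - 17) = (-15 + 25 - 10)*sqrt(-5) = 0*(I*sqrt(5)) = 0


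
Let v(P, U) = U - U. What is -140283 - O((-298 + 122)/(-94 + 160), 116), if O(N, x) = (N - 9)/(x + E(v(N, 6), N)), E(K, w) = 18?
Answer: -56393731/402 ≈ -1.4028e+5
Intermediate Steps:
v(P, U) = 0
O(N, x) = (-9 + N)/(18 + x) (O(N, x) = (N - 9)/(x + 18) = (-9 + N)/(18 + x))
-140283 - O((-298 + 122)/(-94 + 160), 116) = -140283 - (-9 + (-298 + 122)/(-94 + 160))/(18 + 116) = -140283 - (-9 - 176/66)/134 = -140283 - (-9 - 176*1/66)/134 = -140283 - (-9 - 8/3)/134 = -140283 - (-35)/(134*3) = -140283 - 1*(-35/402) = -140283 + 35/402 = -56393731/402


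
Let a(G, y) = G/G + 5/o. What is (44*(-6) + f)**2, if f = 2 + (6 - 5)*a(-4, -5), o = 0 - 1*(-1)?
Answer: 65536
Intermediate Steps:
o = 1 (o = 0 + 1 = 1)
a(G, y) = 6 (a(G, y) = G/G + 5/1 = 1 + 5*1 = 1 + 5 = 6)
f = 8 (f = 2 + (6 - 5)*6 = 2 + 1*6 = 2 + 6 = 8)
(44*(-6) + f)**2 = (44*(-6) + 8)**2 = (-264 + 8)**2 = (-256)**2 = 65536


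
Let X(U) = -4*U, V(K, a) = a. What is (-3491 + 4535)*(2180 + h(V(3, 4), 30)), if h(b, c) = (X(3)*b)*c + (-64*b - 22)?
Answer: 482328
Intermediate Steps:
h(b, c) = -22 - 64*b - 12*b*c (h(b, c) = ((-4*3)*b)*c + (-64*b - 22) = (-12*b)*c + (-22 - 64*b) = -12*b*c + (-22 - 64*b) = -22 - 64*b - 12*b*c)
(-3491 + 4535)*(2180 + h(V(3, 4), 30)) = (-3491 + 4535)*(2180 + (-22 - 64*4 - 12*4*30)) = 1044*(2180 + (-22 - 256 - 1440)) = 1044*(2180 - 1718) = 1044*462 = 482328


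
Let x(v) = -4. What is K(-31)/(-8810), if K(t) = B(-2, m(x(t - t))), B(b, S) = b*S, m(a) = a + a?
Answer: -8/4405 ≈ -0.0018161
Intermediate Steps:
m(a) = 2*a
B(b, S) = S*b
K(t) = 16 (K(t) = (2*(-4))*(-2) = -8*(-2) = 16)
K(-31)/(-8810) = 16/(-8810) = 16*(-1/8810) = -8/4405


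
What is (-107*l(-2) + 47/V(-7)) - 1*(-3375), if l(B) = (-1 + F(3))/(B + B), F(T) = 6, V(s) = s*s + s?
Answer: 294829/84 ≈ 3509.9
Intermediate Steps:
V(s) = s + s² (V(s) = s² + s = s + s²)
l(B) = 5/(2*B) (l(B) = (-1 + 6)/(B + B) = 5/((2*B)) = 5*(1/(2*B)) = 5/(2*B))
(-107*l(-2) + 47/V(-7)) - 1*(-3375) = (-535/(2*(-2)) + 47/((-7*(1 - 7)))) - 1*(-3375) = (-535*(-1)/(2*2) + 47/((-7*(-6)))) + 3375 = (-107*(-5/4) + 47/42) + 3375 = (535/4 + 47*(1/42)) + 3375 = (535/4 + 47/42) + 3375 = 11329/84 + 3375 = 294829/84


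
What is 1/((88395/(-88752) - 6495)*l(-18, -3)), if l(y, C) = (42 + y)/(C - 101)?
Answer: 384592/576532635 ≈ 0.00066708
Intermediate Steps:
l(y, C) = (42 + y)/(-101 + C)
1/((88395/(-88752) - 6495)*l(-18, -3)) = 1/((88395/(-88752) - 6495)*(((42 - 18)/(-101 - 3)))) = 1/((88395*(-1/88752) - 6495)*((24/(-104)))) = 1/((-29465/29584 - 6495)*((-1/104*24))) = 1/((-192177545/29584)*(-3/13)) = -29584/192177545*(-13/3) = 384592/576532635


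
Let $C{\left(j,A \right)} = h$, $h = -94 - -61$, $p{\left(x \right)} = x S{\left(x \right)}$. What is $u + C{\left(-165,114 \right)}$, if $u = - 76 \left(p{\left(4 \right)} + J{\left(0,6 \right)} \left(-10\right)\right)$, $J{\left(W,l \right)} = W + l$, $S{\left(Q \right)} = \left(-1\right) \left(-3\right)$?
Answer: $3615$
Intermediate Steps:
$S{\left(Q \right)} = 3$
$p{\left(x \right)} = 3 x$ ($p{\left(x \right)} = x 3 = 3 x$)
$h = -33$ ($h = -94 + 61 = -33$)
$C{\left(j,A \right)} = -33$
$u = 3648$ ($u = - 76 \left(3 \cdot 4 + \left(0 + 6\right) \left(-10\right)\right) = - 76 \left(12 + 6 \left(-10\right)\right) = - 76 \left(12 - 60\right) = \left(-76\right) \left(-48\right) = 3648$)
$u + C{\left(-165,114 \right)} = 3648 - 33 = 3615$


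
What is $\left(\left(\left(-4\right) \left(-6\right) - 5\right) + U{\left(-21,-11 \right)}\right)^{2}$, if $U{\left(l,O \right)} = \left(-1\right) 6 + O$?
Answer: $4$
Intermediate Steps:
$U{\left(l,O \right)} = -6 + O$
$\left(\left(\left(-4\right) \left(-6\right) - 5\right) + U{\left(-21,-11 \right)}\right)^{2} = \left(\left(\left(-4\right) \left(-6\right) - 5\right) - 17\right)^{2} = \left(\left(24 - 5\right) - 17\right)^{2} = \left(19 - 17\right)^{2} = 2^{2} = 4$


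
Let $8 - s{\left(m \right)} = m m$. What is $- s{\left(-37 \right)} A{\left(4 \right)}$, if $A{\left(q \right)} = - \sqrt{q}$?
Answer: $-2722$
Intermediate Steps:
$s{\left(m \right)} = 8 - m^{2}$ ($s{\left(m \right)} = 8 - m m = 8 - m^{2}$)
$- s{\left(-37 \right)} A{\left(4 \right)} = - (8 - \left(-37\right)^{2}) \left(- \sqrt{4}\right) = - (8 - 1369) \left(\left(-1\right) 2\right) = - (8 - 1369) \left(-2\right) = \left(-1\right) \left(-1361\right) \left(-2\right) = 1361 \left(-2\right) = -2722$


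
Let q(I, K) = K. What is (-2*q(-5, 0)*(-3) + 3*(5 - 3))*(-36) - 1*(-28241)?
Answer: 28025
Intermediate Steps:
(-2*q(-5, 0)*(-3) + 3*(5 - 3))*(-36) - 1*(-28241) = (-2*0*(-3) + 3*(5 - 3))*(-36) - 1*(-28241) = (0*(-3) + 3*2)*(-36) + 28241 = (0 + 6)*(-36) + 28241 = 6*(-36) + 28241 = -216 + 28241 = 28025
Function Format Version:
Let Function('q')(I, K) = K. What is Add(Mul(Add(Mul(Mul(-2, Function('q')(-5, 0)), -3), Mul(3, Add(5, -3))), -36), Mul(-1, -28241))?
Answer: 28025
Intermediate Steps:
Add(Mul(Add(Mul(Mul(-2, Function('q')(-5, 0)), -3), Mul(3, Add(5, -3))), -36), Mul(-1, -28241)) = Add(Mul(Add(Mul(Mul(-2, 0), -3), Mul(3, Add(5, -3))), -36), Mul(-1, -28241)) = Add(Mul(Add(Mul(0, -3), Mul(3, 2)), -36), 28241) = Add(Mul(Add(0, 6), -36), 28241) = Add(Mul(6, -36), 28241) = Add(-216, 28241) = 28025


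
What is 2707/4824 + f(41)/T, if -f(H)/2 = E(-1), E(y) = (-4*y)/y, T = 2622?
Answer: 1189391/2108088 ≈ 0.56420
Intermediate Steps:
E(y) = -4
f(H) = 8 (f(H) = -2*(-4) = 8)
2707/4824 + f(41)/T = 2707/4824 + 8/2622 = 2707*(1/4824) + 8*(1/2622) = 2707/4824 + 4/1311 = 1189391/2108088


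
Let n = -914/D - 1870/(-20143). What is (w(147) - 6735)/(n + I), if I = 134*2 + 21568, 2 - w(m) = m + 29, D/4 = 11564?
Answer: -3218677203336/10172712494153 ≈ -0.31640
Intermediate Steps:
D = 46256 (D = 4*11564 = 46256)
w(m) = -27 - m (w(m) = 2 - (m + 29) = 2 - (29 + m) = 2 + (-29 - m) = -27 - m)
n = 34044009/465867304 (n = -914/46256 - 1870/(-20143) = -914*1/46256 - 1870*(-1/20143) = -457/23128 + 1870/20143 = 34044009/465867304 ≈ 0.073077)
I = 21836 (I = 268 + 21568 = 21836)
(w(147) - 6735)/(n + I) = ((-27 - 1*147) - 6735)/(34044009/465867304 + 21836) = ((-27 - 147) - 6735)/(10172712494153/465867304) = (-174 - 6735)*(465867304/10172712494153) = -6909*465867304/10172712494153 = -3218677203336/10172712494153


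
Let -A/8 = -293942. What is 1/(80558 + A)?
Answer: 1/2432094 ≈ 4.1117e-7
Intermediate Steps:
A = 2351536 (A = -8*(-293942) = 2351536)
1/(80558 + A) = 1/(80558 + 2351536) = 1/2432094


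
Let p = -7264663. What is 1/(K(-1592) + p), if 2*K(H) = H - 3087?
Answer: -2/14534005 ≈ -1.3761e-7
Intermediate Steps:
K(H) = -3087/2 + H/2 (K(H) = (H - 3087)/2 = (-3087 + H)/2 = -3087/2 + H/2)
1/(K(-1592) + p) = 1/((-3087/2 + (1/2)*(-1592)) - 7264663) = 1/((-3087/2 - 796) - 7264663) = 1/(-4679/2 - 7264663) = 1/(-14534005/2) = -2/14534005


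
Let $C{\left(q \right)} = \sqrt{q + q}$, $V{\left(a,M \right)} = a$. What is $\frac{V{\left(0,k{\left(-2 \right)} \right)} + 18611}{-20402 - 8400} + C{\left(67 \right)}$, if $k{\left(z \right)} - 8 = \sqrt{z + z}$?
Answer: $- \frac{18611}{28802} + \sqrt{134} \approx 10.93$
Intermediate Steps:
$k{\left(z \right)} = 8 + \sqrt{2} \sqrt{z}$ ($k{\left(z \right)} = 8 + \sqrt{z + z} = 8 + \sqrt{2 z} = 8 + \sqrt{2} \sqrt{z}$)
$C{\left(q \right)} = \sqrt{2} \sqrt{q}$ ($C{\left(q \right)} = \sqrt{2 q} = \sqrt{2} \sqrt{q}$)
$\frac{V{\left(0,k{\left(-2 \right)} \right)} + 18611}{-20402 - 8400} + C{\left(67 \right)} = \frac{0 + 18611}{-20402 - 8400} + \sqrt{2} \sqrt{67} = \frac{18611}{-20402 - 8400} + \sqrt{134} = \frac{18611}{-28802} + \sqrt{134} = 18611 \left(- \frac{1}{28802}\right) + \sqrt{134} = - \frac{18611}{28802} + \sqrt{134}$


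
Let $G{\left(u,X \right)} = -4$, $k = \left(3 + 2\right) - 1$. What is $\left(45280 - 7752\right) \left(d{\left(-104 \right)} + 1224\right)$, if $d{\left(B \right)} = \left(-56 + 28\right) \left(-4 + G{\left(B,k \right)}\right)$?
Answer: $54340544$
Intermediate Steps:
$k = 4$ ($k = 5 - 1 = 4$)
$d{\left(B \right)} = 224$ ($d{\left(B \right)} = \left(-56 + 28\right) \left(-4 - 4\right) = \left(-28\right) \left(-8\right) = 224$)
$\left(45280 - 7752\right) \left(d{\left(-104 \right)} + 1224\right) = \left(45280 - 7752\right) \left(224 + 1224\right) = 37528 \cdot 1448 = 54340544$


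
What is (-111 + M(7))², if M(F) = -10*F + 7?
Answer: 30276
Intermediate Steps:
M(F) = 7 - 10*F
(-111 + M(7))² = (-111 + (7 - 10*7))² = (-111 + (7 - 70))² = (-111 - 63)² = (-174)² = 30276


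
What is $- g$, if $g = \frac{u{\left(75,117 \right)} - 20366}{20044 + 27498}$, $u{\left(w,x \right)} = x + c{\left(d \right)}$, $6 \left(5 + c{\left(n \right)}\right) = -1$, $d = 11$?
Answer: $\frac{121525}{285252} \approx 0.42603$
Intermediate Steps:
$c{\left(n \right)} = - \frac{31}{6}$ ($c{\left(n \right)} = -5 + \frac{1}{6} \left(-1\right) = -5 - \frac{1}{6} = - \frac{31}{6}$)
$u{\left(w,x \right)} = - \frac{31}{6} + x$ ($u{\left(w,x \right)} = x - \frac{31}{6} = - \frac{31}{6} + x$)
$g = - \frac{121525}{285252}$ ($g = \frac{\left(- \frac{31}{6} + 117\right) - 20366}{20044 + 27498} = \frac{\frac{671}{6} - 20366}{47542} = \left(- \frac{121525}{6}\right) \frac{1}{47542} = - \frac{121525}{285252} \approx -0.42603$)
$- g = \left(-1\right) \left(- \frac{121525}{285252}\right) = \frac{121525}{285252}$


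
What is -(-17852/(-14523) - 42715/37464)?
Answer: -16152461/181363224 ≈ -0.089061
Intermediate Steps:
-(-17852/(-14523) - 42715/37464) = -(-17852*(-1/14523) - 42715*1/37464) = -(17852/14523 - 42715/37464) = -1*16152461/181363224 = -16152461/181363224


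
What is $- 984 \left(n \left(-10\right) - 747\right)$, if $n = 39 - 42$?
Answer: $705528$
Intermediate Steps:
$n = -3$ ($n = 39 - 42 = -3$)
$- 984 \left(n \left(-10\right) - 747\right) = - 984 \left(\left(-3\right) \left(-10\right) - 747\right) = - 984 \left(30 - 747\right) = \left(-984\right) \left(-717\right) = 705528$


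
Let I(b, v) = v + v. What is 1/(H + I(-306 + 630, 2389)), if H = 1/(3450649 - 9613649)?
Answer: 6163000/29446813999 ≈ 0.00020929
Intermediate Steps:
H = -1/6163000 (H = 1/(-6163000) = -1/6163000 ≈ -1.6226e-7)
I(b, v) = 2*v
1/(H + I(-306 + 630, 2389)) = 1/(-1/6163000 + 2*2389) = 1/(-1/6163000 + 4778) = 1/(29446813999/6163000) = 6163000/29446813999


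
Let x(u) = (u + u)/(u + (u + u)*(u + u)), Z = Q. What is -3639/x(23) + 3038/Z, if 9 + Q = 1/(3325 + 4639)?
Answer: -24305144489/143350 ≈ -1.6955e+5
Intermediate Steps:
Q = -71675/7964 (Q = -9 + 1/(3325 + 4639) = -9 + 1/7964 = -71675/7964 ≈ -8.9999)
Z = -71675/7964 ≈ -8.9999
x(u) = 2*u/(u + 4*u²) (x(u) = (2*u)/(u + (2*u)*(2*u)) = (2*u)/(u + 4*u²) = 2*u/(u + 4*u²))
-3639/x(23) + 3038/Z = -3639/(2/(1 + 4*23)) + 3038/(-71675/7964) = -3639/(2/(1 + 92)) + 3038*(-7964/71675) = -3639/(2/93) - 24194632/71675 = -3639/(2*(1/93)) - 24194632/71675 = -3639/2/93 - 24194632/71675 = -3639*93/2 - 24194632/71675 = -338427/2 - 24194632/71675 = -24305144489/143350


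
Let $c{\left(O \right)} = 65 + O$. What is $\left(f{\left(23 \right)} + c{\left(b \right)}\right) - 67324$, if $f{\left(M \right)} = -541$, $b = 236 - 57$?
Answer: $-67621$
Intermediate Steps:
$b = 179$ ($b = 236 - 57 = 179$)
$\left(f{\left(23 \right)} + c{\left(b \right)}\right) - 67324 = \left(-541 + \left(65 + 179\right)\right) - 67324 = \left(-541 + 244\right) - 67324 = -297 - 67324 = -67621$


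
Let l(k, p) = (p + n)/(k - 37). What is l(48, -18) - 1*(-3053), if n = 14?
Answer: 33579/11 ≈ 3052.6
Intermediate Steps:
l(k, p) = (14 + p)/(-37 + k) (l(k, p) = (p + 14)/(k - 37) = (14 + p)/(-37 + k))
l(48, -18) - 1*(-3053) = (14 - 18)/(-37 + 48) - 1*(-3053) = -4/11 + 3053 = 33579/11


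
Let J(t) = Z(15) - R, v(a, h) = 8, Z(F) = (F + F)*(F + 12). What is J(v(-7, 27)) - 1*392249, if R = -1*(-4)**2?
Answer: -391423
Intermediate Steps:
Z(F) = 2*F*(12 + F) (Z(F) = (2*F)*(12 + F) = 2*F*(12 + F))
R = -16 (R = -1*16 = -16)
J(t) = 826 (J(t) = 2*15*(12 + 15) - 1*(-16) = 2*15*27 + 16 = 810 + 16 = 826)
J(v(-7, 27)) - 1*392249 = 826 - 1*392249 = 826 - 392249 = -391423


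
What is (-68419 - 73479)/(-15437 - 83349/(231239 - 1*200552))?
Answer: 725737321/78966428 ≈ 9.1905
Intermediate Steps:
(-68419 - 73479)/(-15437 - 83349/(231239 - 1*200552)) = -141898/(-15437 - 83349/(231239 - 200552)) = -141898/(-15437 - 83349/30687) = -141898/(-15437 - 83349*1/30687) = -141898/(-15437 - 27783/10229) = -141898/(-157932856/10229) = -141898*(-10229/157932856) = 725737321/78966428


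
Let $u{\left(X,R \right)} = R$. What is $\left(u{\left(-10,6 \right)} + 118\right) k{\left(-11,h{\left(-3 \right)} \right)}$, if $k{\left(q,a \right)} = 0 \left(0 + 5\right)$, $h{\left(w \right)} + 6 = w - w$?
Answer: $0$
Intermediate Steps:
$h{\left(w \right)} = -6$ ($h{\left(w \right)} = -6 + \left(w - w\right) = -6 + 0 = -6$)
$k{\left(q,a \right)} = 0$ ($k{\left(q,a \right)} = 0 \cdot 5 = 0$)
$\left(u{\left(-10,6 \right)} + 118\right) k{\left(-11,h{\left(-3 \right)} \right)} = \left(6 + 118\right) 0 = 124 \cdot 0 = 0$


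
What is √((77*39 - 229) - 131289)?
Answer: I*√128515 ≈ 358.49*I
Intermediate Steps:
√((77*39 - 229) - 131289) = √((3003 - 229) - 131289) = √(2774 - 131289) = √(-128515) = I*√128515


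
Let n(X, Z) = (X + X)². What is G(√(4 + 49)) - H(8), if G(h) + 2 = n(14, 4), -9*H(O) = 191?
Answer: 7229/9 ≈ 803.22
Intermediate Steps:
n(X, Z) = 4*X² (n(X, Z) = (2*X)² = 4*X²)
H(O) = -191/9 (H(O) = -⅑*191 = -191/9)
G(h) = 782 (G(h) = -2 + 4*14² = -2 + 4*196 = -2 + 784 = 782)
G(√(4 + 49)) - H(8) = 782 - 1*(-191/9) = 782 + 191/9 = 7229/9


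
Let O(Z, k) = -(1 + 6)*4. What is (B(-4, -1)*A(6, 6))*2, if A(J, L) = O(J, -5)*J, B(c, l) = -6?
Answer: 2016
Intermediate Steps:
O(Z, k) = -28 (O(Z, k) = -1*7*4 = -7*4 = -28)
A(J, L) = -28*J
(B(-4, -1)*A(6, 6))*2 = -(-168)*6*2 = -6*(-168)*2 = 1008*2 = 2016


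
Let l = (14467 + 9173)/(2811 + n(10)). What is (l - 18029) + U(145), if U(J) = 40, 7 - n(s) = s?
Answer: -2103728/117 ≈ -17981.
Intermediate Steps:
n(s) = 7 - s
l = 985/117 (l = (14467 + 9173)/(2811 + (7 - 1*10)) = 23640/(2811 + (7 - 10)) = 23640/(2811 - 3) = 23640/2808 = 23640*(1/2808) = 985/117 ≈ 8.4188)
(l - 18029) + U(145) = (985/117 - 18029) + 40 = -2108408/117 + 40 = -2103728/117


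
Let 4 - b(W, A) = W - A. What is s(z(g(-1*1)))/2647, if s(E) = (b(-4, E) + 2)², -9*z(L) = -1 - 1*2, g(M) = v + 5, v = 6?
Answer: 961/23823 ≈ 0.040339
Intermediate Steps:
b(W, A) = 4 + A - W (b(W, A) = 4 - (W - A) = 4 + (A - W) = 4 + A - W)
g(M) = 11 (g(M) = 6 + 5 = 11)
z(L) = ⅓ (z(L) = -(-1 - 1*2)/9 = -(-1 - 2)/9 = -⅑*(-3) = ⅓)
s(E) = (10 + E)² (s(E) = ((4 + E - 1*(-4)) + 2)² = ((4 + E + 4) + 2)² = ((8 + E) + 2)² = (10 + E)²)
s(z(g(-1*1)))/2647 = (10 + ⅓)²/2647 = (31/3)²*(1/2647) = (961/9)*(1/2647) = 961/23823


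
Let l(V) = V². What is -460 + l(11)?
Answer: -339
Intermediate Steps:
-460 + l(11) = -460 + 11² = -460 + 121 = -339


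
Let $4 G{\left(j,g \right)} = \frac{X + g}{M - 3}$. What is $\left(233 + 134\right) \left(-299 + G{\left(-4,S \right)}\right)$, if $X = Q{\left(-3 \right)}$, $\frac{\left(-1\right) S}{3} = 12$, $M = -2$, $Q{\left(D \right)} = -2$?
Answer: $- \frac{1090357}{10} \approx -1.0904 \cdot 10^{5}$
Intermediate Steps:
$S = -36$ ($S = \left(-3\right) 12 = -36$)
$X = -2$
$G{\left(j,g \right)} = \frac{1}{10} - \frac{g}{20}$ ($G{\left(j,g \right)} = \frac{\left(-2 + g\right) \frac{1}{-2 - 3}}{4} = \frac{\left(-2 + g\right) \frac{1}{-5}}{4} = \frac{\left(-2 + g\right) \left(- \frac{1}{5}\right)}{4} = \frac{\frac{2}{5} - \frac{g}{5}}{4} = \frac{1}{10} - \frac{g}{20}$)
$\left(233 + 134\right) \left(-299 + G{\left(-4,S \right)}\right) = \left(233 + 134\right) \left(-299 + \left(\frac{1}{10} - - \frac{9}{5}\right)\right) = 367 \left(-299 + \left(\frac{1}{10} + \frac{9}{5}\right)\right) = 367 \left(-299 + \frac{19}{10}\right) = 367 \left(- \frac{2971}{10}\right) = - \frac{1090357}{10}$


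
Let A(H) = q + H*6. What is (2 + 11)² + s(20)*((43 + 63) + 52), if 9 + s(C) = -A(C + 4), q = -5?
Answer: -23215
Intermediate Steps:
A(H) = -5 + 6*H (A(H) = -5 + H*6 = -5 + 6*H)
s(C) = -28 - 6*C (s(C) = -9 - (-5 + 6*(C + 4)) = -9 - (-5 + 6*(4 + C)) = -9 - (-5 + (24 + 6*C)) = -9 - (19 + 6*C) = -9 + (-19 - 6*C) = -28 - 6*C)
(2 + 11)² + s(20)*((43 + 63) + 52) = (2 + 11)² + (-28 - 6*20)*((43 + 63) + 52) = 13² + (-28 - 120)*(106 + 52) = 169 - 148*158 = 169 - 23384 = -23215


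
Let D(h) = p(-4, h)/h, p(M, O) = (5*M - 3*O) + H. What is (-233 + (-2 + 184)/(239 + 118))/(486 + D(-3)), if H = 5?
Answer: -11857/24888 ≈ -0.47641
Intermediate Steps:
p(M, O) = 5 - 3*O + 5*M (p(M, O) = (5*M - 3*O) + 5 = (-3*O + 5*M) + 5 = 5 - 3*O + 5*M)
D(h) = (-15 - 3*h)/h (D(h) = (5 - 3*h + 5*(-4))/h = (5 - 3*h - 20)/h = (-15 - 3*h)/h)
(-233 + (-2 + 184)/(239 + 118))/(486 + D(-3)) = (-233 + (-2 + 184)/(239 + 118))/(486 + (-3 - 15/(-3))) = (-233 + 182/357)/(486 + (-3 - 15*(-⅓))) = (-233 + 182*(1/357))/(486 + (-3 + 5)) = (-233 + 26/51)/(486 + 2) = -11857/51/488 = -11857/51*1/488 = -11857/24888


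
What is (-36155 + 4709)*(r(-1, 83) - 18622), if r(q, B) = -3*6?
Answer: 586153440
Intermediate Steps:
r(q, B) = -18
(-36155 + 4709)*(r(-1, 83) - 18622) = (-36155 + 4709)*(-18 - 18622) = -31446*(-18640) = 586153440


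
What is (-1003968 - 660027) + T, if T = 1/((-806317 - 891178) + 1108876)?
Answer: -979459072906/588619 ≈ -1.6640e+6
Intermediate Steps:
T = -1/588619 (T = 1/(-1697495 + 1108876) = 1/(-588619) = -1/588619 ≈ -1.6989e-6)
(-1003968 - 660027) + T = (-1003968 - 660027) - 1/588619 = -1663995 - 1/588619 = -979459072906/588619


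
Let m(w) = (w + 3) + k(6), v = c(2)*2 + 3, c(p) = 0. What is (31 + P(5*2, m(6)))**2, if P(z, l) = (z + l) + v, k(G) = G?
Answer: 3481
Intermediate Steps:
v = 3 (v = 0*2 + 3 = 0 + 3 = 3)
m(w) = 9 + w (m(w) = (w + 3) + 6 = (3 + w) + 6 = 9 + w)
P(z, l) = 3 + l + z (P(z, l) = (z + l) + 3 = (l + z) + 3 = 3 + l + z)
(31 + P(5*2, m(6)))**2 = (31 + (3 + (9 + 6) + 5*2))**2 = (31 + (3 + 15 + 10))**2 = (31 + 28)**2 = 59**2 = 3481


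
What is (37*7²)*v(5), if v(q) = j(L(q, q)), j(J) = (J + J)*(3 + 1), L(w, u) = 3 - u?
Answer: -29008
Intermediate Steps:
j(J) = 8*J (j(J) = (2*J)*4 = 8*J)
v(q) = 24 - 8*q (v(q) = 8*(3 - q) = 24 - 8*q)
(37*7²)*v(5) = (37*7²)*(24 - 8*5) = (37*49)*(24 - 40) = 1813*(-16) = -29008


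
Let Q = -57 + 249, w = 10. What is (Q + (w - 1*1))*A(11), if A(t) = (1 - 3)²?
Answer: 804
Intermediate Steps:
A(t) = 4 (A(t) = (-2)² = 4)
Q = 192
(Q + (w - 1*1))*A(11) = (192 + (10 - 1*1))*4 = (192 + (10 - 1))*4 = (192 + 9)*4 = 201*4 = 804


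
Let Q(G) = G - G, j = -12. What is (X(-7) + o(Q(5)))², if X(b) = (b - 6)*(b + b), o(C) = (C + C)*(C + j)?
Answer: 33124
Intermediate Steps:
Q(G) = 0
o(C) = 2*C*(-12 + C) (o(C) = (C + C)*(C - 12) = (2*C)*(-12 + C) = 2*C*(-12 + C))
X(b) = 2*b*(-6 + b) (X(b) = (-6 + b)*(2*b) = 2*b*(-6 + b))
(X(-7) + o(Q(5)))² = (2*(-7)*(-6 - 7) + 2*0*(-12 + 0))² = (2*(-7)*(-13) + 2*0*(-12))² = (182 + 0)² = 182² = 33124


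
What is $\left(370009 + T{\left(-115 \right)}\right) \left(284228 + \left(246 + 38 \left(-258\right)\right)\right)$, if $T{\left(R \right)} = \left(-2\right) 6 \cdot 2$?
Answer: $101623779950$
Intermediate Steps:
$T{\left(R \right)} = -24$ ($T{\left(R \right)} = \left(-12\right) 2 = -24$)
$\left(370009 + T{\left(-115 \right)}\right) \left(284228 + \left(246 + 38 \left(-258\right)\right)\right) = \left(370009 - 24\right) \left(284228 + \left(246 + 38 \left(-258\right)\right)\right) = 369985 \left(284228 + \left(246 - 9804\right)\right) = 369985 \left(284228 - 9558\right) = 369985 \cdot 274670 = 101623779950$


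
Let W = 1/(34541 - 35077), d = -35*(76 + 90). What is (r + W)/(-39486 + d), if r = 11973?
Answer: -6417527/24278656 ≈ -0.26433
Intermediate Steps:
d = -5810 (d = -35*166 = -5810)
W = -1/536 (W = 1/(-536) = -1/536 ≈ -0.0018657)
(r + W)/(-39486 + d) = (11973 - 1/536)/(-39486 - 5810) = (6417527/536)/(-45296) = (6417527/536)*(-1/45296) = -6417527/24278656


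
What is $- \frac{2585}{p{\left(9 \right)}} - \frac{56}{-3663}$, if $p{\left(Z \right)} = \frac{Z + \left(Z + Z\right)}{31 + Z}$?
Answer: $- \frac{42083632}{10989} \approx -3829.6$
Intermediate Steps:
$p{\left(Z \right)} = \frac{3 Z}{31 + Z}$ ($p{\left(Z \right)} = \frac{Z + 2 Z}{31 + Z} = \frac{3 Z}{31 + Z}$)
$- \frac{2585}{p{\left(9 \right)}} - \frac{56}{-3663} = - \frac{2585}{3 \cdot 9 \frac{1}{31 + 9}} - \frac{56}{-3663} = - \frac{2585}{3 \cdot 9 \cdot \frac{1}{40}} - - \frac{56}{3663} = - \frac{2585}{3 \cdot 9 \cdot \frac{1}{40}} + \frac{56}{3663} = - \frac{2585}{\frac{27}{40}} + \frac{56}{3663} = \left(-2585\right) \frac{40}{27} + \frac{56}{3663} = - \frac{103400}{27} + \frac{56}{3663} = - \frac{42083632}{10989}$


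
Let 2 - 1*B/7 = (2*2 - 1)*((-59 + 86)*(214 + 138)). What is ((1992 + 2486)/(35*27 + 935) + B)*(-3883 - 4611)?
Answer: 796709853567/470 ≈ 1.6951e+9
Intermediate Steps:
B = -199570 (B = 14 - 7*(2*2 - 1)*(-59 + 86)*(214 + 138) = 14 - 7*(4 - 1)*27*352 = 14 - 21*9504 = 14 - 7*28512 = 14 - 199584 = -199570)
((1992 + 2486)/(35*27 + 935) + B)*(-3883 - 4611) = ((1992 + 2486)/(35*27 + 935) - 199570)*(-3883 - 4611) = (4478/(945 + 935) - 199570)*(-8494) = (4478/1880 - 199570)*(-8494) = (4478*(1/1880) - 199570)*(-8494) = (2239/940 - 199570)*(-8494) = -187593561/940*(-8494) = 796709853567/470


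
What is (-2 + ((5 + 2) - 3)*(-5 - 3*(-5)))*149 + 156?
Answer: 5818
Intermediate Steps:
(-2 + ((5 + 2) - 3)*(-5 - 3*(-5)))*149 + 156 = (-2 + (7 - 3)*(-5 + 15))*149 + 156 = (-2 + 4*10)*149 + 156 = (-2 + 40)*149 + 156 = 38*149 + 156 = 5662 + 156 = 5818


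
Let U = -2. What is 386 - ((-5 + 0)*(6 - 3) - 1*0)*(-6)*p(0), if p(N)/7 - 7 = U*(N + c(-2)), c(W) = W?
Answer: -6544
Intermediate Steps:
p(N) = 77 - 14*N (p(N) = 49 + 7*(-2*(N - 2)) = 49 + 7*(-2*(-2 + N)) = 49 + 7*(4 - 2*N) = 49 + (28 - 14*N) = 77 - 14*N)
386 - ((-5 + 0)*(6 - 3) - 1*0)*(-6)*p(0) = 386 - ((-5 + 0)*(6 - 3) - 1*0)*(-6)*(77 - 14*0) = 386 - (-5*3 + 0)*(-6)*(77 + 0) = 386 - (-15 + 0)*(-6)*77 = 386 - (-15*(-6))*77 = 386 - 90*77 = 386 - 1*6930 = 386 - 6930 = -6544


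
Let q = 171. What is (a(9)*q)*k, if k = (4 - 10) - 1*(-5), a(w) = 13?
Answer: -2223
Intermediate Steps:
k = -1 (k = -6 + 5 = -1)
(a(9)*q)*k = (13*171)*(-1) = 2223*(-1) = -2223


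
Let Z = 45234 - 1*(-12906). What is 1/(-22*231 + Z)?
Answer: 1/53058 ≈ 1.8847e-5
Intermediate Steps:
Z = 58140 (Z = 45234 + 12906 = 58140)
1/(-22*231 + Z) = 1/(-22*231 + 58140) = 1/(-5082 + 58140) = 1/53058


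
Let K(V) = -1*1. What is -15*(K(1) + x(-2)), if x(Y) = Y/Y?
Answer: 0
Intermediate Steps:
x(Y) = 1
K(V) = -1
-15*(K(1) + x(-2)) = -15*(-1 + 1) = -15*0 = 0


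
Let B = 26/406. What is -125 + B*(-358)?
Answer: -30029/203 ≈ -147.93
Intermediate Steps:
B = 13/203 (B = 26*(1/406) = 13/203 ≈ 0.064039)
-125 + B*(-358) = -125 + (13/203)*(-358) = -125 - 4654/203 = -30029/203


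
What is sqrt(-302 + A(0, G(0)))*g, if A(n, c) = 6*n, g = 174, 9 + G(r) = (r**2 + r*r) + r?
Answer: 174*I*sqrt(302) ≈ 3023.8*I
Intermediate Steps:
G(r) = -9 + r + 2*r**2 (G(r) = -9 + ((r**2 + r*r) + r) = -9 + ((r**2 + r**2) + r) = -9 + (2*r**2 + r) = -9 + (r + 2*r**2) = -9 + r + 2*r**2)
sqrt(-302 + A(0, G(0)))*g = sqrt(-302 + 6*0)*174 = sqrt(-302 + 0)*174 = sqrt(-302)*174 = (I*sqrt(302))*174 = 174*I*sqrt(302)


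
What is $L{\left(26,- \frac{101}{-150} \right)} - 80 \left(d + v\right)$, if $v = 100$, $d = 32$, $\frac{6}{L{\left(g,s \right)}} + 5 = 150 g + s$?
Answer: $- \frac{6170745660}{584351} \approx -10560.0$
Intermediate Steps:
$L{\left(g,s \right)} = \frac{6}{-5 + s + 150 g}$ ($L{\left(g,s \right)} = \frac{6}{-5 + \left(150 g + s\right)} = \frac{6}{-5 + \left(s + 150 g\right)} = \frac{6}{-5 + s + 150 g}$)
$L{\left(26,- \frac{101}{-150} \right)} - 80 \left(d + v\right) = \frac{6}{-5 - \frac{101}{-150} + 150 \cdot 26} - 80 \left(32 + 100\right) = \frac{6}{-5 - - \frac{101}{150} + 3900} - 80 \cdot 132 = \frac{6}{-5 + \frac{101}{150} + 3900} - 10560 = \frac{6}{\frac{584351}{150}} - 10560 = 6 \cdot \frac{150}{584351} - 10560 = \frac{900}{584351} - 10560 = - \frac{6170745660}{584351}$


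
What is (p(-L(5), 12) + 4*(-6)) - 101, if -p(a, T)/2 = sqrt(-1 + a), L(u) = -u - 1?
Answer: -125 - 2*sqrt(5) ≈ -129.47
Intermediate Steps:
L(u) = -1 - u
p(a, T) = -2*sqrt(-1 + a)
(p(-L(5), 12) + 4*(-6)) - 101 = (-2*sqrt(-1 - (-1 - 1*5)) + 4*(-6)) - 101 = (-2*sqrt(-1 - (-1 - 5)) - 24) - 101 = (-2*sqrt(-1 - 1*(-6)) - 24) - 101 = (-2*sqrt(-1 + 6) - 24) - 101 = (-2*sqrt(5) - 24) - 101 = (-24 - 2*sqrt(5)) - 101 = -125 - 2*sqrt(5)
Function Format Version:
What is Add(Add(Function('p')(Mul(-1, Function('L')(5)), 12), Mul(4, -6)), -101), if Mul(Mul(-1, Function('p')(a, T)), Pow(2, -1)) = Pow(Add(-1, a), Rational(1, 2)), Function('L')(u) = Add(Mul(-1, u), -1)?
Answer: Add(-125, Mul(-2, Pow(5, Rational(1, 2)))) ≈ -129.47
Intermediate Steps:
Function('L')(u) = Add(-1, Mul(-1, u))
Function('p')(a, T) = Mul(-2, Pow(Add(-1, a), Rational(1, 2)))
Add(Add(Function('p')(Mul(-1, Function('L')(5)), 12), Mul(4, -6)), -101) = Add(Add(Mul(-2, Pow(Add(-1, Mul(-1, Add(-1, Mul(-1, 5)))), Rational(1, 2))), Mul(4, -6)), -101) = Add(Add(Mul(-2, Pow(Add(-1, Mul(-1, Add(-1, -5))), Rational(1, 2))), -24), -101) = Add(Add(Mul(-2, Pow(Add(-1, Mul(-1, -6)), Rational(1, 2))), -24), -101) = Add(Add(Mul(-2, Pow(Add(-1, 6), Rational(1, 2))), -24), -101) = Add(Add(Mul(-2, Pow(5, Rational(1, 2))), -24), -101) = Add(Add(-24, Mul(-2, Pow(5, Rational(1, 2)))), -101) = Add(-125, Mul(-2, Pow(5, Rational(1, 2))))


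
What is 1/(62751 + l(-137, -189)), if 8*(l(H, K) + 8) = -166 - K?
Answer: 8/501967 ≈ 1.5937e-5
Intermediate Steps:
l(H, K) = -115/4 - K/8 (l(H, K) = -8 + (-166 - K)/8 = -8 + (-83/4 - K/8) = -115/4 - K/8)
1/(62751 + l(-137, -189)) = 1/(62751 + (-115/4 - ⅛*(-189))) = 1/(62751 + (-115/4 + 189/8)) = 1/(62751 - 41/8) = 1/(501967/8) = 8/501967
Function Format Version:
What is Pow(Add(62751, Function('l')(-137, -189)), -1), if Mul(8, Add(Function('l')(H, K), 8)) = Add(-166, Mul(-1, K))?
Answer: Rational(8, 501967) ≈ 1.5937e-5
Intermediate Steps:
Function('l')(H, K) = Add(Rational(-115, 4), Mul(Rational(-1, 8), K)) (Function('l')(H, K) = Add(-8, Mul(Rational(1, 8), Add(-166, Mul(-1, K)))) = Add(-8, Add(Rational(-83, 4), Mul(Rational(-1, 8), K))) = Add(Rational(-115, 4), Mul(Rational(-1, 8), K)))
Pow(Add(62751, Function('l')(-137, -189)), -1) = Pow(Add(62751, Add(Rational(-115, 4), Mul(Rational(-1, 8), -189))), -1) = Pow(Add(62751, Add(Rational(-115, 4), Rational(189, 8))), -1) = Pow(Add(62751, Rational(-41, 8)), -1) = Pow(Rational(501967, 8), -1) = Rational(8, 501967)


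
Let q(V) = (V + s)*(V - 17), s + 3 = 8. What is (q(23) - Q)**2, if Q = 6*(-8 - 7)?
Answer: 66564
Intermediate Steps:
s = 5 (s = -3 + 8 = 5)
q(V) = (-17 + V)*(5 + V) (q(V) = (V + 5)*(V - 17) = (5 + V)*(-17 + V) = (-17 + V)*(5 + V))
Q = -90 (Q = 6*(-15) = -90)
(q(23) - Q)**2 = ((-85 + 23**2 - 12*23) - 1*(-90))**2 = ((-85 + 529 - 276) + 90)**2 = (168 + 90)**2 = 258**2 = 66564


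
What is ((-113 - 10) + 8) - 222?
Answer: -337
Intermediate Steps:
((-113 - 10) + 8) - 222 = (-123 + 8) - 222 = -115 - 222 = -337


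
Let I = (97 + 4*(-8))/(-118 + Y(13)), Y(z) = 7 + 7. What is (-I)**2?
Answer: 25/64 ≈ 0.39063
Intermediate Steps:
Y(z) = 14
I = -5/8 (I = (97 + 4*(-8))/(-118 + 14) = (97 - 32)/(-104) = 65*(-1/104) = -5/8 ≈ -0.62500)
(-I)**2 = (-1*(-5/8))**2 = (5/8)**2 = 25/64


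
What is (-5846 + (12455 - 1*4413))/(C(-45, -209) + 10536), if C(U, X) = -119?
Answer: 2196/10417 ≈ 0.21081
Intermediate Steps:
(-5846 + (12455 - 1*4413))/(C(-45, -209) + 10536) = (-5846 + (12455 - 1*4413))/(-119 + 10536) = (-5846 + (12455 - 4413))/10417 = (-5846 + 8042)*(1/10417) = 2196*(1/10417) = 2196/10417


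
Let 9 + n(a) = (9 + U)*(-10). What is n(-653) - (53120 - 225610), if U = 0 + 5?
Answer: 172341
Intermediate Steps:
U = 5
n(a) = -149 (n(a) = -9 + (9 + 5)*(-10) = -9 + 14*(-10) = -9 - 140 = -149)
n(-653) - (53120 - 225610) = -149 - (53120 - 225610) = -149 - 1*(-172490) = -149 + 172490 = 172341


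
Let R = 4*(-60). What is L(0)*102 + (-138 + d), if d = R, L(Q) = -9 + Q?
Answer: -1296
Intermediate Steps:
R = -240
d = -240
L(0)*102 + (-138 + d) = (-9 + 0)*102 + (-138 - 240) = -9*102 - 378 = -918 - 378 = -1296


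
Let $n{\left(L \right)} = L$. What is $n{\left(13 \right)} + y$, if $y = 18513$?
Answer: $18526$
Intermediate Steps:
$n{\left(13 \right)} + y = 13 + 18513 = 18526$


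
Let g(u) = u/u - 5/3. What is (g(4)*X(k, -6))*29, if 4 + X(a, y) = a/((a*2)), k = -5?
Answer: 203/3 ≈ 67.667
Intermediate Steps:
X(a, y) = -7/2 (X(a, y) = -4 + a/((a*2)) = -4 + a/((2*a)) = -4 + a*(1/(2*a)) = -4 + 1/2 = -7/2)
g(u) = -2/3 (g(u) = 1 - 5*1/3 = 1 - 5/3 = -2/3)
(g(4)*X(k, -6))*29 = -2/3*(-7/2)*29 = (7/3)*29 = 203/3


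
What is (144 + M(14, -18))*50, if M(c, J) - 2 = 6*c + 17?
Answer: 12350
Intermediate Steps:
M(c, J) = 19 + 6*c (M(c, J) = 2 + (6*c + 17) = 2 + (17 + 6*c) = 19 + 6*c)
(144 + M(14, -18))*50 = (144 + (19 + 6*14))*50 = (144 + (19 + 84))*50 = (144 + 103)*50 = 247*50 = 12350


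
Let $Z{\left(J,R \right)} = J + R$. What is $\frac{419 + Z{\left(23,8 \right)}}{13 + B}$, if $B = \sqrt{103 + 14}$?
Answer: $\frac{225}{2} - \frac{675 \sqrt{13}}{26} \approx 18.894$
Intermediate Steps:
$B = 3 \sqrt{13}$ ($B = \sqrt{117} = 3 \sqrt{13} \approx 10.817$)
$\frac{419 + Z{\left(23,8 \right)}}{13 + B} = \frac{419 + \left(23 + 8\right)}{13 + 3 \sqrt{13}} = \frac{419 + 31}{13 + 3 \sqrt{13}} = \frac{450}{13 + 3 \sqrt{13}}$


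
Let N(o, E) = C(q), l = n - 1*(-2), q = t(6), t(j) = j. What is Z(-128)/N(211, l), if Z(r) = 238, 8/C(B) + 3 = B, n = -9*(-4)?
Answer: 357/4 ≈ 89.250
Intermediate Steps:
q = 6
n = 36
C(B) = 8/(-3 + B)
l = 38 (l = 36 - 1*(-2) = 36 + 2 = 38)
N(o, E) = 8/3 (N(o, E) = 8/(-3 + 6) = 8/3)
Z(-128)/N(211, l) = 238/(8/3) = 238*(3/8) = 357/4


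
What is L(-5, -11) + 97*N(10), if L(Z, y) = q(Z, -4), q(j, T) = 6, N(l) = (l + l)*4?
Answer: 7766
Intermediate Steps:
N(l) = 8*l (N(l) = (2*l)*4 = 8*l)
L(Z, y) = 6
L(-5, -11) + 97*N(10) = 6 + 97*(8*10) = 6 + 97*80 = 6 + 7760 = 7766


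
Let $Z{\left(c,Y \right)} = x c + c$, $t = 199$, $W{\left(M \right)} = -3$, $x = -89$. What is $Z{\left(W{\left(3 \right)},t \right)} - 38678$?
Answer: $-38414$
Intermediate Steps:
$Z{\left(c,Y \right)} = - 88 c$ ($Z{\left(c,Y \right)} = - 89 c + c = - 88 c$)
$Z{\left(W{\left(3 \right)},t \right)} - 38678 = \left(-88\right) \left(-3\right) - 38678 = 264 - 38678 = -38414$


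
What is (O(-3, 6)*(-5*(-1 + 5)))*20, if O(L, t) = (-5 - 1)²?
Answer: -14400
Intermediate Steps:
O(L, t) = 36 (O(L, t) = (-6)² = 36)
(O(-3, 6)*(-5*(-1 + 5)))*20 = (36*(-5*(-1 + 5)))*20 = (36*(-5*4))*20 = (36*(-20))*20 = -720*20 = -14400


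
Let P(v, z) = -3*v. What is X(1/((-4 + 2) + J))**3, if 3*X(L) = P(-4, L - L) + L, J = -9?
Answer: 2248091/35937 ≈ 62.556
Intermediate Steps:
X(L) = 4 + L/3 (X(L) = (-3*(-4) + L)/3 = (12 + L)/3 = 4 + L/3)
X(1/((-4 + 2) + J))**3 = (4 + 1/(3*((-4 + 2) - 9)))**3 = (4 + 1/(3*(-2 - 9)))**3 = (4 + (1/3)/(-11))**3 = (4 + (1/3)*(-1/11))**3 = (4 - 1/33)**3 = (131/33)**3 = 2248091/35937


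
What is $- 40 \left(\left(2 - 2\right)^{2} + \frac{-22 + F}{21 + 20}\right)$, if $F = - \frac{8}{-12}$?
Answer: $\frac{2560}{123} \approx 20.813$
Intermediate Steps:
$F = \frac{2}{3}$ ($F = \left(-8\right) \left(- \frac{1}{12}\right) = \frac{2}{3} \approx 0.66667$)
$- 40 \left(\left(2 - 2\right)^{2} + \frac{-22 + F}{21 + 20}\right) = - 40 \left(\left(2 - 2\right)^{2} + \frac{-22 + \frac{2}{3}}{21 + 20}\right) = - 40 \left(0^{2} - \frac{64}{3 \cdot 41}\right) = - 40 \left(0 - \frac{64}{123}\right) = \left(-40\right) \left(- \frac{64}{123}\right) = \frac{2560}{123}$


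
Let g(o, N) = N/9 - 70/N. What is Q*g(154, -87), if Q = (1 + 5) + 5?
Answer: -2827/29 ≈ -97.483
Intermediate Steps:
Q = 11 (Q = 6 + 5 = 11)
g(o, N) = -70/N + N/9 (g(o, N) = N*(⅑) - 70/N = N/9 - 70/N = -70/N + N/9)
Q*g(154, -87) = 11*(-70/(-87) + (⅑)*(-87)) = 11*(-70*(-1/87) - 29/3) = 11*(70/87 - 29/3) = 11*(-257/29) = -2827/29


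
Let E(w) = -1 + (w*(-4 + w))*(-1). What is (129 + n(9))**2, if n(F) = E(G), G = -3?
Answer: 11449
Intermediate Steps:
E(w) = -1 - w*(-4 + w)
n(F) = -22 (n(F) = -1 - 1*(-3)**2 + 4*(-3) = -1 - 1*9 - 12 = -1 - 9 - 12 = -22)
(129 + n(9))**2 = (129 - 22)**2 = 107**2 = 11449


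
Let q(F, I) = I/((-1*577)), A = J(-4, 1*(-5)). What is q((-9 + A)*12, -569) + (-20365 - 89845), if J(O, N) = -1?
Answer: -63590601/577 ≈ -1.1021e+5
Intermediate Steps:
A = -1
q(F, I) = -I/577 (q(F, I) = I/(-577) = I*(-1/577) = -I/577)
q((-9 + A)*12, -569) + (-20365 - 89845) = -1/577*(-569) + (-20365 - 89845) = 569/577 - 110210 = -63590601/577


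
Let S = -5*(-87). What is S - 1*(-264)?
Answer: 699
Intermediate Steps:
S = 435
S - 1*(-264) = 435 - 1*(-264) = 435 + 264 = 699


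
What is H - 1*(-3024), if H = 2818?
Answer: 5842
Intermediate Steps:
H - 1*(-3024) = 2818 - 1*(-3024) = 2818 + 3024 = 5842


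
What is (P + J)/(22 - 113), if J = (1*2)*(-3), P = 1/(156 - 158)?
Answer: 1/14 ≈ 0.071429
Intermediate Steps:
P = -1/2 (P = 1/(-2) = -1/2 ≈ -0.50000)
J = -6 (J = 2*(-3) = -6)
(P + J)/(22 - 113) = (-1/2 - 6)/(22 - 113) = -13/2/(-91) = -13/2*(-1/91) = 1/14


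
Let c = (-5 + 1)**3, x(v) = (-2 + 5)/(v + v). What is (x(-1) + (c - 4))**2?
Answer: 19321/4 ≈ 4830.3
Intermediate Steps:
x(v) = 3/(2*v) (x(v) = 3/((2*v)) = 3*(1/(2*v)) = 3/(2*v))
c = -64 (c = (-4)**3 = -64)
(x(-1) + (c - 4))**2 = ((3/2)/(-1) + (-64 - 4))**2 = ((3/2)*(-1) - 68)**2 = (-3/2 - 68)**2 = (-139/2)**2 = 19321/4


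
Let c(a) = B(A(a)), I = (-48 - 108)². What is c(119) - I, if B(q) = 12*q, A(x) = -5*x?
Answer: -31476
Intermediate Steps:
I = 24336 (I = (-156)² = 24336)
c(a) = -60*a (c(a) = 12*(-5*a) = -60*a)
c(119) - I = -60*119 - 1*24336 = -7140 - 24336 = -31476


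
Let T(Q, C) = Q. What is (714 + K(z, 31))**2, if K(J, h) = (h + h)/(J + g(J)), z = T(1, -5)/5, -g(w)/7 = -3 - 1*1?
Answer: 10197768256/19881 ≈ 5.1294e+5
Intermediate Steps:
g(w) = 28 (g(w) = -7*(-3 - 1*1) = -7*(-3 - 1) = -7*(-4) = 28)
z = 1/5 ≈ 0.20000
K(J, h) = 2*h/(28 + J) (K(J, h) = (h + h)/(J + 28) = (2*h)/(28 + J) = 2*h/(28 + J))
(714 + K(z, 31))**2 = (714 + 2*31/(28 + 1/5))**2 = (714 + 2*31/(141/5))**2 = (714 + 2*31*(5/141))**2 = (714 + 310/141)**2 = (100984/141)**2 = 10197768256/19881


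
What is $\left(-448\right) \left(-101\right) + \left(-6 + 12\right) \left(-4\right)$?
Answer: $45224$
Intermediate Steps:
$\left(-448\right) \left(-101\right) + \left(-6 + 12\right) \left(-4\right) = 45248 + 6 \left(-4\right) = 45248 - 24 = 45224$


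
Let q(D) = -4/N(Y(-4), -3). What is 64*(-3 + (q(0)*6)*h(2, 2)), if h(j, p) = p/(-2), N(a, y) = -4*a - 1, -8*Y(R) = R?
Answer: -704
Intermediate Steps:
Y(R) = -R/8
N(a, y) = -1 - 4*a
q(D) = 4/3 (q(D) = -4/(-1 - (-1)*(-4)/2) = -4/(-1 - 4*½) = -4/(-1 - 2) = -4/(-3) = -4*(-⅓) = 4/3)
h(j, p) = -p/2 (h(j, p) = p*(-½) = -p/2)
64*(-3 + (q(0)*6)*h(2, 2)) = 64*(-3 + ((4/3)*6)*(-½*2)) = 64*(-3 + 8*(-1)) = 64*(-3 - 8) = 64*(-11) = -704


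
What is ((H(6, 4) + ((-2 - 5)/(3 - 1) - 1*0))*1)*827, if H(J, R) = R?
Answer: 827/2 ≈ 413.50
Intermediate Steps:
((H(6, 4) + ((-2 - 5)/(3 - 1) - 1*0))*1)*827 = ((4 + ((-2 - 5)/(3 - 1) - 1*0))*1)*827 = ((4 + (-7/2 + 0))*1)*827 = ((4 - 7/2)*1)*827 = ((½)*1)*827 = (½)*827 = 827/2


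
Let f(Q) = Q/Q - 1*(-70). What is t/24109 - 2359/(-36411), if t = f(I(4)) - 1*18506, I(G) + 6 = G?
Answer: -614363654/877832799 ≈ -0.69986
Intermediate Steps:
I(G) = -6 + G
f(Q) = 71 (f(Q) = 1 + 70 = 71)
t = -18435 (t = 71 - 1*18506 = 71 - 18506 = -18435)
t/24109 - 2359/(-36411) = -18435/24109 - 2359/(-36411) = -18435*1/24109 - 2359*(-1/36411) = -18435/24109 + 2359/36411 = -614363654/877832799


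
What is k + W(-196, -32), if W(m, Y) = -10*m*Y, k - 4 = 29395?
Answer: -33321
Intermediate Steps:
k = 29399 (k = 4 + 29395 = 29399)
W(m, Y) = -10*Y*m
k + W(-196, -32) = 29399 - 10*(-32)*(-196) = 29399 - 62720 = -33321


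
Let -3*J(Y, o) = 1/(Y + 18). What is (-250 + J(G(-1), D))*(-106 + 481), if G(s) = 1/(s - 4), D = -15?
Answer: -8344375/89 ≈ -93757.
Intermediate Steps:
G(s) = 1/(-4 + s)
J(Y, o) = -1/(3*(18 + Y)) (J(Y, o) = -1/(3*(Y + 18)) = -1/(3*(18 + Y)))
(-250 + J(G(-1), D))*(-106 + 481) = (-250 - 1/(54 + 3/(-4 - 1)))*(-106 + 481) = (-250 - 1/(54 + 3/(-5)))*375 = (-250 - 1/(54 + 3*(-⅕)))*375 = (-250 - 1/(54 - ⅗))*375 = (-250 - 1/267/5)*375 = (-250 - 1*5/267)*375 = (-250 - 5/267)*375 = -66755/267*375 = -8344375/89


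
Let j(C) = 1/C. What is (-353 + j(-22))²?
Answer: 60326289/484 ≈ 1.2464e+5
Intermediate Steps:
(-353 + j(-22))² = (-353 + 1/(-22))² = (-353 - 1/22)² = (-7767/22)² = 60326289/484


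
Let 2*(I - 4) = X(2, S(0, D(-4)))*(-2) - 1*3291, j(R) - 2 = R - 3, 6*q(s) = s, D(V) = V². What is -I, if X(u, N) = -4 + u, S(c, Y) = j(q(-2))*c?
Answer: 3279/2 ≈ 1639.5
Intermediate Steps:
q(s) = s/6
j(R) = -1 + R (j(R) = 2 + (R - 3) = 2 + (-3 + R) = -1 + R)
S(c, Y) = -4*c/3 (S(c, Y) = (-1 + (⅙)*(-2))*c = (-1 - ⅓)*c = -4*c/3)
I = -3279/2 (I = 4 + ((-4 + 2)*(-2) - 1*3291)/2 = 4 + (-2*(-2) - 3291)/2 = 4 + (4 - 3291)/2 = 4 + (½)*(-3287) = 4 - 3287/2 = -3279/2 ≈ -1639.5)
-I = -1*(-3279/2) = 3279/2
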